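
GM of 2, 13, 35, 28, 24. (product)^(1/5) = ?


Product = 2 × 13 × 35 × 28 × 24 = 611520
GM = 611520^(1/5) = 14.3642

GM = 14.3642


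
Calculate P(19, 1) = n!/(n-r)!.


P(19,1) = 19!/18!
= 121645100408832000/6402373705728000
= 19

P(19,1) = 19


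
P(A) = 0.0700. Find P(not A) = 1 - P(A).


P(not A) = 1 - 0.0700 = 0.9300

P(not A) = 0.9300


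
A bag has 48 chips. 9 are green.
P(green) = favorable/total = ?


P = 9/48 = 0.1875

P = 0.1875


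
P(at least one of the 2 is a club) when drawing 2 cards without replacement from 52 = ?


P(at least one) = 1 - P(none)
P(none) = (39/52) × (38/51) = 0.558824
P(at least one) = 1 - 0.558824 = 0.4412

P = 0.4412


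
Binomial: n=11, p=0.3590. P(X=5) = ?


C(11,5) = 462
p^5 = 0.005963
(1-p)^6 = 0.069366
P = 462 * 0.005963 * 0.069366 = 0.1911

P(X=5) = 0.1911


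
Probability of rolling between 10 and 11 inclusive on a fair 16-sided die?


Favorable outcomes (10 ≤ roll ≤ 11): 2
Total outcomes = 16
P = 2/16 = 0.1250

P = 0.1250


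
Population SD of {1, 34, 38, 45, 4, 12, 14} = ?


Mean = 21.1429
Variance = 264.6939
SD = sqrt(264.6939) = 16.2694

SD = 16.2694


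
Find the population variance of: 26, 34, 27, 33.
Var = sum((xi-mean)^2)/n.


Mean = 30.0000
Squared deviations: 16.0000, 16.0000, 9.0000, 9.0000
Sum = 50.0000
Variance = 50.0000/4 = 12.5000

Variance = 12.5000


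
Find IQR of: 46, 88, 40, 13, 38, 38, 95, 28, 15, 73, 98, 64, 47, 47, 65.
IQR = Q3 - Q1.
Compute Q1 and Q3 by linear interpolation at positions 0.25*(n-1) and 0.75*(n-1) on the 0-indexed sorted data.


Sorted: 13, 15, 28, 38, 38, 40, 46, 47, 47, 64, 65, 73, 88, 95, 98
Q1 (25th %ile) = 38.0000
Q3 (75th %ile) = 69.0000
IQR = 69.0000 - 38.0000 = 31.0000

IQR = 31.0000


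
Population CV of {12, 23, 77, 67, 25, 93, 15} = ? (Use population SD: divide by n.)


Mean = 44.5714
SD = 30.9001
CV = (30.9001/44.5714)*100 = 69.3272%

CV = 69.3272%


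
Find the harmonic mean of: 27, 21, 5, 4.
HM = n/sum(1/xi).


Sum of reciprocals = 1/27 + 1/21 + 1/5 + 1/4 = 0.534656
HM = 4/0.534656 = 7.4814

HM = 7.4814


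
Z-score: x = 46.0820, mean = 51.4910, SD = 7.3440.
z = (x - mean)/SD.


z = (46.0820 - 51.4910)/7.3440
= -5.4090/7.3440
= -0.7365

z = -0.7365


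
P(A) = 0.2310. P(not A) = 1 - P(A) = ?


P(not A) = 1 - 0.2310 = 0.7690

P(not A) = 0.7690


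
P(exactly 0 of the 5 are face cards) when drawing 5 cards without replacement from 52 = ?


Hypergeometric: P(X=0) = C(12,0)·C(40,5) / C(52,5)
= 1 × 658008 / 2598960
= 658008/2598960 = 0.2532

P = 0.2532


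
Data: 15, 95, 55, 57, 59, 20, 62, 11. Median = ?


Sorted: 11, 15, 20, 55, 57, 59, 62, 95
n = 8 (even)
Middle values: 55 and 57
Median = (55+57)/2 = 56.0000

Median = 56.0000


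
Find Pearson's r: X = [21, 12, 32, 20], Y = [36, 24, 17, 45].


Mean X = 21.2500, Mean Y = 30.5000
SD X = 7.119515, SD Y = 10.781929
Cov = -26.125000
r = -26.125000/(7.119515*10.781929) = -0.3403

r = -0.3403


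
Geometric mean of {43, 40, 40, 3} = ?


Product = 43 × 40 × 40 × 3 = 206400
GM = 206400^(1/4) = 21.3146

GM = 21.3146


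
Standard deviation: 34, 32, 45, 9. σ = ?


Mean = 30.0000
Variance = 171.5000
SD = sqrt(171.5000) = 13.0958

SD = 13.0958


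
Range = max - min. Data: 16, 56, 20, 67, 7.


Max = 67, Min = 7
Range = 67 - 7 = 60

Range = 60


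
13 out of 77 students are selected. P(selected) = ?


P = 13/77 = 0.1688

P = 0.1688


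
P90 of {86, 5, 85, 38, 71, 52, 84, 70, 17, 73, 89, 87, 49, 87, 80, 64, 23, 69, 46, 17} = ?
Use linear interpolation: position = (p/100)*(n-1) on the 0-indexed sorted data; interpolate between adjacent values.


Sorted: 5, 17, 17, 23, 38, 46, 49, 52, 64, 69, 70, 71, 73, 80, 84, 85, 86, 87, 87, 89
n = 20
Index = 90/100 * 19 = 17.1000
Lower = data[17] = 87, Upper = data[18] = 87
P90 = 87 + 0.1000*(0) = 87.0000

P90 = 87.0000


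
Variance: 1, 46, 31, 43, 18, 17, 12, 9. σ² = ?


Mean = 22.1250
Squared deviations: 446.2656, 570.0156, 78.7656, 435.7656, 17.0156, 26.2656, 102.5156, 172.2656
Sum = 1848.8750
Variance = 1848.8750/8 = 231.1094

Variance = 231.1094


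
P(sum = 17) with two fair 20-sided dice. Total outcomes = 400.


Total outcomes = 20×20 = 400
Favorable (sum = 17): 16
P = 16/400 = 0.0400

P = 0.0400


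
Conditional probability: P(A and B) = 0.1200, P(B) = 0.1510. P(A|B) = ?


P(A|B) = 0.1200/0.1510 = 0.7947

P(A|B) = 0.7947


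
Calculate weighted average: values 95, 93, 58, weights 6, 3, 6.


Numerator = 95*6 + 93*3 + 58*6 = 1197
Denominator = 6 + 3 + 6 = 15
WM = 1197/15 = 79.8000

WM = 79.8000


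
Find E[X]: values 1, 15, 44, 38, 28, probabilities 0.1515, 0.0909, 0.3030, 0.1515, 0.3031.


E[X] = 1*0.1515 + 15*0.0909 + 44*0.3030 + 38*0.1515 + 28*0.3031
= 0.1515 + 1.3635 + 13.3320 + 5.7570 + 8.4868
= 29.0908

E[X] = 29.0908


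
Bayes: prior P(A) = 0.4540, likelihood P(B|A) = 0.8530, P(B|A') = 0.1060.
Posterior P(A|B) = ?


P(B) = P(B|A)*P(A) + P(B|A')*P(A')
= 0.8530*0.4540 + 0.1060*0.5460
= 0.387262 + 0.057876 = 0.445138
P(A|B) = 0.387262/0.445138 = 0.8700

P(A|B) = 0.8700


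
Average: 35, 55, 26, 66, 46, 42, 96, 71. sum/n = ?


Sum = 35 + 55 + 26 + 66 + 46 + 42 + 96 + 71 = 437
n = 8
Mean = 437/8 = 54.6250

Mean = 54.6250


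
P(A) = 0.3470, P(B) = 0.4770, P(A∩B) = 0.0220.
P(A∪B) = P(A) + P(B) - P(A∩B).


P(A∪B) = 0.3470 + 0.4770 - 0.0220
= 0.8240 - 0.0220
= 0.8020

P(A∪B) = 0.8020


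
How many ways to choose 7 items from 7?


C(7,7) = 7!/(7! × 0!)
= 5040/(5040 × 1)
= 1

C(7,7) = 1


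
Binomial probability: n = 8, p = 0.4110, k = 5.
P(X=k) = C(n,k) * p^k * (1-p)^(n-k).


C(8,5) = 56
p^5 = 0.011728
(1-p)^3 = 0.204336
P = 56 * 0.011728 * 0.204336 = 0.1342

P(X=5) = 0.1342


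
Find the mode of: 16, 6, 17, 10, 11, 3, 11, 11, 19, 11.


Frequencies: 3:1, 6:1, 10:1, 11:4, 16:1, 17:1, 19:1
Max frequency = 4
Mode = 11

Mode = 11


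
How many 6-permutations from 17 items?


P(17,6) = 17!/11!
= 355687428096000/39916800
= 8910720

P(17,6) = 8910720


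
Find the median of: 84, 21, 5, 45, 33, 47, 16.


Sorted: 5, 16, 21, 33, 45, 47, 84
n = 7 (odd)
Middle value = 33

Median = 33


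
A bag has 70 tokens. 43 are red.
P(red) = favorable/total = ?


P = 43/70 = 0.6143

P = 0.6143


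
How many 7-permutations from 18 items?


P(18,7) = 18!/11!
= 6402373705728000/39916800
= 160392960

P(18,7) = 160392960


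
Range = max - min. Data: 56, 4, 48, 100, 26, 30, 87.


Max = 100, Min = 4
Range = 100 - 4 = 96

Range = 96


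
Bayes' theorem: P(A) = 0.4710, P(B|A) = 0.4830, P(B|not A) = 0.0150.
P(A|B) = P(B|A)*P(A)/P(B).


P(B) = P(B|A)*P(A) + P(B|A')*P(A')
= 0.4830*0.4710 + 0.0150*0.5290
= 0.227493 + 0.007935 = 0.235428
P(A|B) = 0.227493/0.235428 = 0.9663

P(A|B) = 0.9663


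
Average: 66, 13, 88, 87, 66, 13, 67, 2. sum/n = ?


Sum = 66 + 13 + 88 + 87 + 66 + 13 + 67 + 2 = 402
n = 8
Mean = 402/8 = 50.2500

Mean = 50.2500


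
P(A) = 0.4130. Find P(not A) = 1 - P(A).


P(not A) = 1 - 0.4130 = 0.5870

P(not A) = 0.5870


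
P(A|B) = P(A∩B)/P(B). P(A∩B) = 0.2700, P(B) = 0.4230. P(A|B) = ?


P(A|B) = 0.2700/0.4230 = 0.6383

P(A|B) = 0.6383


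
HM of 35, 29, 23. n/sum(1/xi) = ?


Sum of reciprocals = 1/35 + 1/29 + 1/23 = 0.106532
HM = 3/0.106532 = 28.1604

HM = 28.1604


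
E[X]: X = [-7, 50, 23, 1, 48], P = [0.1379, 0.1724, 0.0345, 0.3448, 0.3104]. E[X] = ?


E[X] = -7*0.1379 + 50*0.1724 + 23*0.0345 + 1*0.3448 + 48*0.3104
= -0.9653 + 8.6200 + 0.7935 + 0.3448 + 14.8992
= 23.6922

E[X] = 23.6922


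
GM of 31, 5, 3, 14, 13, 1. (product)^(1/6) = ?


Product = 31 × 5 × 3 × 14 × 13 × 1 = 84630
GM = 84630^(1/6) = 6.6260

GM = 6.6260


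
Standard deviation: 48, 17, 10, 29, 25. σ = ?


Mean = 25.8000
Variance = 166.1600
SD = sqrt(166.1600) = 12.8903

SD = 12.8903


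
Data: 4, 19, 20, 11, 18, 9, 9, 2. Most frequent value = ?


Frequencies: 2:1, 4:1, 9:2, 11:1, 18:1, 19:1, 20:1
Max frequency = 2
Mode = 9

Mode = 9


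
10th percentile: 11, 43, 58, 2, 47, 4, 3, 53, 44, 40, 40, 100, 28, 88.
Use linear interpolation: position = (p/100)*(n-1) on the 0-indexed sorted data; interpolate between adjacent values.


Sorted: 2, 3, 4, 11, 28, 40, 40, 43, 44, 47, 53, 58, 88, 100
n = 14
Index = 10/100 * 13 = 1.3000
Lower = data[1] = 3, Upper = data[2] = 4
P10 = 3 + 0.3000*(1) = 3.3000

P10 = 3.3000


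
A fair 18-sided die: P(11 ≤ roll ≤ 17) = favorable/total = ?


Favorable outcomes (11 ≤ roll ≤ 17): 7
Total outcomes = 18
P = 7/18 = 0.3889

P = 0.3889


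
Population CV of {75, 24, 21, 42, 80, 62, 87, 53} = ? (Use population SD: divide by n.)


Mean = 55.5000
SD = 23.4147
CV = (23.4147/55.5000)*100 = 42.1887%

CV = 42.1887%


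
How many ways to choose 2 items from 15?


C(15,2) = 15!/(2! × 13!)
= 1307674368000/(2 × 6227020800)
= 105

C(15,2) = 105


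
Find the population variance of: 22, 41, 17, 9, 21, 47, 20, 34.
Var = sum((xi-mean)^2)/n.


Mean = 26.3750
Squared deviations: 19.1406, 213.8906, 87.8906, 301.8906, 28.8906, 425.3906, 40.6406, 58.1406
Sum = 1175.8750
Variance = 1175.8750/8 = 146.9844

Variance = 146.9844


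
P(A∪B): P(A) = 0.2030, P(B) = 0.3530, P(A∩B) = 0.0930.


P(A∪B) = 0.2030 + 0.3530 - 0.0930
= 0.5560 - 0.0930
= 0.4630

P(A∪B) = 0.4630


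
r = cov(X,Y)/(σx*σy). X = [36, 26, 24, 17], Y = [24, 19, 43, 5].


Mean X = 25.7500, Mean Y = 22.7500
SD X = 6.796139, SD Y = 13.608361
Cov = 32.937500
r = 32.937500/(6.796139*13.608361) = 0.3561

r = 0.3561


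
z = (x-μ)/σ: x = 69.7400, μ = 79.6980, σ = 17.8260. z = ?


z = (69.7400 - 79.6980)/17.8260
= -9.9580/17.8260
= -0.5586

z = -0.5586


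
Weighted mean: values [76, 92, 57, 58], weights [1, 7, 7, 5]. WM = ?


Numerator = 76*1 + 92*7 + 57*7 + 58*5 = 1409
Denominator = 1 + 7 + 7 + 5 = 20
WM = 1409/20 = 70.4500

WM = 70.4500


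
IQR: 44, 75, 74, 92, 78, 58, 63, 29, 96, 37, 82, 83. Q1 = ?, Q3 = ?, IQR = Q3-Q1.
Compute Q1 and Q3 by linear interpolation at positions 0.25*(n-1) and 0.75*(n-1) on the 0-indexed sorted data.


Sorted: 29, 37, 44, 58, 63, 74, 75, 78, 82, 83, 92, 96
Q1 (25th %ile) = 54.5000
Q3 (75th %ile) = 82.2500
IQR = 82.2500 - 54.5000 = 27.7500

IQR = 27.7500


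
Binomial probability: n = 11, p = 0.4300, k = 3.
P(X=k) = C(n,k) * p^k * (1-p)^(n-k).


C(11,3) = 165
p^3 = 0.079507
(1-p)^8 = 0.011143
P = 165 * 0.079507 * 0.011143 = 0.1462

P(X=3) = 0.1462


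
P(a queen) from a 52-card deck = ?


4 queens in 52 cards
P = 4/52 = 0.0769

P = 0.0769


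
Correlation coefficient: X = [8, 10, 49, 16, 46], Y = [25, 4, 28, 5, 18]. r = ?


Mean X = 25.8000, Mean Y = 16.0000
SD X = 17.937670, SD Y = 9.939819
Cov = 91.200000
r = 91.200000/(17.937670*9.939819) = 0.5115

r = 0.5115


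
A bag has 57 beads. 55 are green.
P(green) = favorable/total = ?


P = 55/57 = 0.9649

P = 0.9649


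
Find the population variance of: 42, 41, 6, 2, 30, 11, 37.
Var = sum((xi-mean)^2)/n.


Mean = 24.1429
Squared deviations: 318.8776, 284.1633, 329.1633, 490.3061, 34.3061, 172.7347, 165.3061
Sum = 1794.8571
Variance = 1794.8571/7 = 256.4082

Variance = 256.4082


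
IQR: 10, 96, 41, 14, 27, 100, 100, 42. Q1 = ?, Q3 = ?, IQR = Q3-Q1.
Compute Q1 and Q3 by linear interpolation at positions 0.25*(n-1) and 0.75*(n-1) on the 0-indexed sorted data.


Sorted: 10, 14, 27, 41, 42, 96, 100, 100
Q1 (25th %ile) = 23.7500
Q3 (75th %ile) = 97.0000
IQR = 97.0000 - 23.7500 = 73.2500

IQR = 73.2500


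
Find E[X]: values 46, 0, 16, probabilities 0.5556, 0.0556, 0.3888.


E[X] = 46*0.5556 + 0*0.0556 + 16*0.3888
= 25.5576 + 0 + 6.2208
= 31.7784

E[X] = 31.7784


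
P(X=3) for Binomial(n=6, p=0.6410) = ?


C(6,3) = 20
p^3 = 0.263375
(1-p)^3 = 0.046268
P = 20 * 0.263375 * 0.046268 = 0.2437

P(X=3) = 0.2437


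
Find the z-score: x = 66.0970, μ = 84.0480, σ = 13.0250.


z = (66.0970 - 84.0480)/13.0250
= -17.9510/13.0250
= -1.3782

z = -1.3782


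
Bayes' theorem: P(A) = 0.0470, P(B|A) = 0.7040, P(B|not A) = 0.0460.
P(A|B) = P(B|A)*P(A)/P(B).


P(B) = P(B|A)*P(A) + P(B|A')*P(A')
= 0.7040*0.0470 + 0.0460*0.9530
= 0.033088 + 0.043838 = 0.076926
P(A|B) = 0.033088/0.076926 = 0.4301

P(A|B) = 0.4301


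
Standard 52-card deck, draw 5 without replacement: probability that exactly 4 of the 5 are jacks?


Hypergeometric: P(X=4) = C(4,4)·C(48,1) / C(52,5)
= 1 × 48 / 2598960
= 48/2598960 = 1.8469e-05

P = 1.8469e-05


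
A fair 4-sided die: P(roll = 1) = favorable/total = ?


Favorable outcomes (roll = 1): 1
Total outcomes = 4
P = 1/4 = 0.2500

P = 0.2500


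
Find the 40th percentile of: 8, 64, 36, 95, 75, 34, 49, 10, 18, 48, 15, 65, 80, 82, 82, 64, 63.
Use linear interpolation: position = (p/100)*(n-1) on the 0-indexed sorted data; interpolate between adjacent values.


Sorted: 8, 10, 15, 18, 34, 36, 48, 49, 63, 64, 64, 65, 75, 80, 82, 82, 95
n = 17
Index = 40/100 * 16 = 6.4000
Lower = data[6] = 48, Upper = data[7] = 49
P40 = 48 + 0.4000*(1) = 48.4000

P40 = 48.4000


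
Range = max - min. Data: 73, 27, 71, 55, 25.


Max = 73, Min = 25
Range = 73 - 25 = 48

Range = 48


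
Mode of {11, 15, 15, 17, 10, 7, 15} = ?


Frequencies: 7:1, 10:1, 11:1, 15:3, 17:1
Max frequency = 3
Mode = 15

Mode = 15


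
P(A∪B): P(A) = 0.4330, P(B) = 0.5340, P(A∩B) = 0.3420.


P(A∪B) = 0.4330 + 0.5340 - 0.3420
= 0.9670 - 0.3420
= 0.6250

P(A∪B) = 0.6250


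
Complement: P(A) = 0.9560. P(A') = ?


P(not A) = 1 - 0.9560 = 0.0440

P(not A) = 0.0440


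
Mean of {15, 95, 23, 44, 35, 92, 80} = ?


Sum = 15 + 95 + 23 + 44 + 35 + 92 + 80 = 384
n = 7
Mean = 384/7 = 54.8571

Mean = 54.8571


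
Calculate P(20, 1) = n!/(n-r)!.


P(20,1) = 20!/19!
= 2432902008176640000/121645100408832000
= 20

P(20,1) = 20


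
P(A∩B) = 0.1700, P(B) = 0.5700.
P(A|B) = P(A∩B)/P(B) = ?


P(A|B) = 0.1700/0.5700 = 0.2982

P(A|B) = 0.2982


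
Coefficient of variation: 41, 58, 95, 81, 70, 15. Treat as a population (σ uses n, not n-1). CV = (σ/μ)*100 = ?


Mean = 60.0000
SD = 26.3186
CV = (26.3186/60.0000)*100 = 43.8643%

CV = 43.8643%


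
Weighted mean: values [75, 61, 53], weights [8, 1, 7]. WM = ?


Numerator = 75*8 + 61*1 + 53*7 = 1032
Denominator = 8 + 1 + 7 = 16
WM = 1032/16 = 64.5000

WM = 64.5000


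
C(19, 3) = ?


C(19,3) = 19!/(3! × 16!)
= 121645100408832000/(6 × 20922789888000)
= 969

C(19,3) = 969


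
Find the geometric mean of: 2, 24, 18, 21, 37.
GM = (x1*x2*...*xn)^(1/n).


Product = 2 × 24 × 18 × 21 × 37 = 671328
GM = 671328^(1/5) = 14.6348

GM = 14.6348


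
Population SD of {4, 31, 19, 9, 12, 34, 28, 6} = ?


Mean = 17.8750
Variance = 122.8594
SD = sqrt(122.8594) = 11.0842

SD = 11.0842


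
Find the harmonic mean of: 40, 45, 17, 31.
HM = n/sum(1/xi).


Sum of reciprocals = 1/40 + 1/45 + 1/17 + 1/31 = 0.138304
HM = 4/0.138304 = 28.9218

HM = 28.9218


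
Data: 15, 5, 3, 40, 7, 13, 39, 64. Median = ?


Sorted: 3, 5, 7, 13, 15, 39, 40, 64
n = 8 (even)
Middle values: 13 and 15
Median = (13+15)/2 = 14.0000

Median = 14.0000


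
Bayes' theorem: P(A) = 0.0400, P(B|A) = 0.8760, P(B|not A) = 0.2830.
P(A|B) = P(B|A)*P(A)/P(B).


P(B) = P(B|A)*P(A) + P(B|A')*P(A')
= 0.8760*0.0400 + 0.2830*0.9600
= 0.035040 + 0.271680 = 0.306720
P(A|B) = 0.035040/0.306720 = 0.1142

P(A|B) = 0.1142


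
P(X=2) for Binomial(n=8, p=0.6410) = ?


C(8,2) = 28
p^2 = 0.410881
(1-p)^6 = 0.002141
P = 28 * 0.410881 * 0.002141 = 0.0246

P(X=2) = 0.0246


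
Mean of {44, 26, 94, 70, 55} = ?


Sum = 44 + 26 + 94 + 70 + 55 = 289
n = 5
Mean = 289/5 = 57.8000

Mean = 57.8000


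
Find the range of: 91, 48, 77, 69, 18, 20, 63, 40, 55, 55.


Max = 91, Min = 18
Range = 91 - 18 = 73

Range = 73


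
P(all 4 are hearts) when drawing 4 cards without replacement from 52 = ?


P(all hearts) = (13/52) × (12/51) × (11/50) × (10/49)
= 0.0026

P = 0.0026


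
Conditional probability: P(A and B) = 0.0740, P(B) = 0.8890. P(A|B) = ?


P(A|B) = 0.0740/0.8890 = 0.0832

P(A|B) = 0.0832


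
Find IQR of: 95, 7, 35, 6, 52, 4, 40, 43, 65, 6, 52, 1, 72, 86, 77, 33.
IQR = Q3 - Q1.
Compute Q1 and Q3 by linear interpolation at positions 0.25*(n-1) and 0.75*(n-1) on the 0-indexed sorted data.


Sorted: 1, 4, 6, 6, 7, 33, 35, 40, 43, 52, 52, 65, 72, 77, 86, 95
Q1 (25th %ile) = 6.7500
Q3 (75th %ile) = 66.7500
IQR = 66.7500 - 6.7500 = 60.0000

IQR = 60.0000


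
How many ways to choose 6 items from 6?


C(6,6) = 6!/(6! × 0!)
= 720/(720 × 1)
= 1

C(6,6) = 1


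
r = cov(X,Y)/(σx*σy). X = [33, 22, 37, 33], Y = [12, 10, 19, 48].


Mean X = 31.2500, Mean Y = 22.2500
SD X = 5.584577, SD Y = 15.237700
Cov = 30.437500
r = 30.437500/(5.584577*15.237700) = 0.3577

r = 0.3577


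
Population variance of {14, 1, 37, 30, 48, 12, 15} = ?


Mean = 22.4286
Squared deviations: 71.0408, 459.1837, 212.3265, 57.3265, 653.8980, 108.7551, 55.1837
Sum = 1617.7143
Variance = 1617.7143/7 = 231.1020

Variance = 231.1020


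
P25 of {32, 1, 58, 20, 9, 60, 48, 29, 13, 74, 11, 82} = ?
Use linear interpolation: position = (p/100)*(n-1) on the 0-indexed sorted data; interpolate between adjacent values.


Sorted: 1, 9, 11, 13, 20, 29, 32, 48, 58, 60, 74, 82
n = 12
Index = 25/100 * 11 = 2.7500
Lower = data[2] = 11, Upper = data[3] = 13
P25 = 11 + 0.7500*(2) = 12.5000

P25 = 12.5000


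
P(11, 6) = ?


P(11,6) = 11!/5!
= 39916800/120
= 332640

P(11,6) = 332640


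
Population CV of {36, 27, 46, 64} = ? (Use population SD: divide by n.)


Mean = 43.2500
SD = 13.7364
CV = (13.7364/43.2500)*100 = 31.7604%

CV = 31.7604%


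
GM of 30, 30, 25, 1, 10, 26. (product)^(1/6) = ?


Product = 30 × 30 × 25 × 1 × 10 × 26 = 5850000
GM = 5850000^(1/6) = 13.4233

GM = 13.4233


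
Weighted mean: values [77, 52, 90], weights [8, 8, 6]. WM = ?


Numerator = 77*8 + 52*8 + 90*6 = 1572
Denominator = 8 + 8 + 6 = 22
WM = 1572/22 = 71.4545

WM = 71.4545


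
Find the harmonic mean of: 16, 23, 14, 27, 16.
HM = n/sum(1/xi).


Sum of reciprocals = 1/16 + 1/23 + 1/14 + 1/27 + 1/16 = 0.276944
HM = 5/0.276944 = 18.0542

HM = 18.0542


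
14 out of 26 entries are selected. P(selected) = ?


P = 14/26 = 0.5385

P = 0.5385


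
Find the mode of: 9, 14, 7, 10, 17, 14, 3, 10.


Frequencies: 3:1, 7:1, 9:1, 10:2, 14:2, 17:1
Max frequency = 2
Mode = 10, 14

Mode = 10, 14


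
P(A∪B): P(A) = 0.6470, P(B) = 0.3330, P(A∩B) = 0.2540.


P(A∪B) = 0.6470 + 0.3330 - 0.2540
= 0.9800 - 0.2540
= 0.7260

P(A∪B) = 0.7260


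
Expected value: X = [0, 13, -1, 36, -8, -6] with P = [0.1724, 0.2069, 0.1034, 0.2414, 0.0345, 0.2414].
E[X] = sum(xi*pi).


E[X] = 0*0.1724 + 13*0.2069 - 1*0.1034 + 36*0.2414 - 8*0.0345 - 6*0.2414
= 0 + 2.6897 - 0.1034 + 8.6904 - 0.2760 - 1.4484
= 9.5523

E[X] = 9.5523


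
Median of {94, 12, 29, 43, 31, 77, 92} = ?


Sorted: 12, 29, 31, 43, 77, 92, 94
n = 7 (odd)
Middle value = 43

Median = 43


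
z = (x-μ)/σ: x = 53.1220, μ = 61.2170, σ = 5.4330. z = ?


z = (53.1220 - 61.2170)/5.4330
= -8.0950/5.4330
= -1.4900

z = -1.4900


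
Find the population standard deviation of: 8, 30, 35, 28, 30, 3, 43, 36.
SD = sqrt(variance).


Mean = 26.6250
Variance = 169.4844
SD = sqrt(169.4844) = 13.0186

SD = 13.0186


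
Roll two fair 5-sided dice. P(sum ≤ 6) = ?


Total outcomes = 5×5 = 25
Favorable (sum ≤ 6): 15
P = 15/25 = 0.6000

P = 0.6000


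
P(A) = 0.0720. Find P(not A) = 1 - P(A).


P(not A) = 1 - 0.0720 = 0.9280

P(not A) = 0.9280


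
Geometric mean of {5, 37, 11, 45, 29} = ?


Product = 5 × 37 × 11 × 45 × 29 = 2655675
GM = 2655675^(1/5) = 19.2679

GM = 19.2679


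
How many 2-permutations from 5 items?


P(5,2) = 5!/3!
= 120/6
= 20

P(5,2) = 20


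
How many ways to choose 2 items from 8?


C(8,2) = 8!/(2! × 6!)
= 40320/(2 × 720)
= 28

C(8,2) = 28


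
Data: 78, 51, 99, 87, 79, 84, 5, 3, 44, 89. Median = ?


Sorted: 3, 5, 44, 51, 78, 79, 84, 87, 89, 99
n = 10 (even)
Middle values: 78 and 79
Median = (78+79)/2 = 78.5000

Median = 78.5000


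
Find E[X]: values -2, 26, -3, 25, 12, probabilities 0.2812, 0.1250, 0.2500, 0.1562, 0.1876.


E[X] = -2*0.2812 + 26*0.1250 - 3*0.2500 + 25*0.1562 + 12*0.1876
= -0.5624 + 3.2500 - 0.7500 + 3.9050 + 2.2512
= 8.0938

E[X] = 8.0938


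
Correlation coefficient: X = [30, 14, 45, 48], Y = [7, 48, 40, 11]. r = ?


Mean X = 34.2500, Mean Y = 26.5000
SD X = 13.534678, SD Y = 17.783419
Cov = -105.125000
r = -105.125000/(13.534678*17.783419) = -0.4368

r = -0.4368


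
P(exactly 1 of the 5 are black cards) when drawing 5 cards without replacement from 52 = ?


Hypergeometric: P(X=1) = C(26,1)·C(26,4) / C(52,5)
= 26 × 14950 / 2598960
= 388700/2598960 = 0.1496

P = 0.1496


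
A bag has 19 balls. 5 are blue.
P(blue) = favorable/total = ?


P = 5/19 = 0.2632

P = 0.2632


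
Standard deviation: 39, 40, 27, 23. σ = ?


Mean = 32.2500
Variance = 54.6875
SD = sqrt(54.6875) = 7.3951

SD = 7.3951


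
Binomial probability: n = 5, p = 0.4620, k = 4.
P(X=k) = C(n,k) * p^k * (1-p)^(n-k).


C(5,4) = 5
p^4 = 0.045558
(1-p)^1 = 0.538000
P = 5 * 0.045558 * 0.538000 = 0.1226

P(X=4) = 0.1226


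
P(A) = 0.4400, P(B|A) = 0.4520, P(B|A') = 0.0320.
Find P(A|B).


P(B) = P(B|A)*P(A) + P(B|A')*P(A')
= 0.4520*0.4400 + 0.0320*0.5600
= 0.198880 + 0.017920 = 0.216800
P(A|B) = 0.198880/0.216800 = 0.9173

P(A|B) = 0.9173


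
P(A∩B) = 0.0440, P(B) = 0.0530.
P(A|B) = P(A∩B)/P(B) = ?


P(A|B) = 0.0440/0.0530 = 0.8302

P(A|B) = 0.8302


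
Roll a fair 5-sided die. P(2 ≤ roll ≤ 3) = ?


Favorable outcomes (2 ≤ roll ≤ 3): 2
Total outcomes = 5
P = 2/5 = 0.4000

P = 0.4000


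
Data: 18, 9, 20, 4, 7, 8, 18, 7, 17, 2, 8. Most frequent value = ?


Frequencies: 2:1, 4:1, 7:2, 8:2, 9:1, 17:1, 18:2, 20:1
Max frequency = 2
Mode = 7, 8, 18

Mode = 7, 8, 18


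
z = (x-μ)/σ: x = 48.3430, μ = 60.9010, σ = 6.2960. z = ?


z = (48.3430 - 60.9010)/6.2960
= -12.5580/6.2960
= -1.9946

z = -1.9946


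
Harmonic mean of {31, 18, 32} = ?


Sum of reciprocals = 1/31 + 1/18 + 1/32 = 0.119064
HM = 3/0.119064 = 25.1966

HM = 25.1966


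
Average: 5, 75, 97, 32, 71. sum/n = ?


Sum = 5 + 75 + 97 + 32 + 71 = 280
n = 5
Mean = 280/5 = 56.0000

Mean = 56.0000


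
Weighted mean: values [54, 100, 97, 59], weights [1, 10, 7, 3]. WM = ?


Numerator = 54*1 + 100*10 + 97*7 + 59*3 = 1910
Denominator = 1 + 10 + 7 + 3 = 21
WM = 1910/21 = 90.9524

WM = 90.9524


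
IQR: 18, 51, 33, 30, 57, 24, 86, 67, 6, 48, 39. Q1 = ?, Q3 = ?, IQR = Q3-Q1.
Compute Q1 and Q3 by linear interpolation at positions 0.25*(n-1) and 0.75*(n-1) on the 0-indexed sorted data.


Sorted: 6, 18, 24, 30, 33, 39, 48, 51, 57, 67, 86
Q1 (25th %ile) = 27.0000
Q3 (75th %ile) = 54.0000
IQR = 54.0000 - 27.0000 = 27.0000

IQR = 27.0000


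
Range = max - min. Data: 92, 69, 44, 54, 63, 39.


Max = 92, Min = 39
Range = 92 - 39 = 53

Range = 53


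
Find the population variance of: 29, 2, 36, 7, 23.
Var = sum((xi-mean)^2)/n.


Mean = 19.4000
Squared deviations: 92.1600, 302.7600, 275.5600, 153.7600, 12.9600
Sum = 837.2000
Variance = 837.2000/5 = 167.4400

Variance = 167.4400


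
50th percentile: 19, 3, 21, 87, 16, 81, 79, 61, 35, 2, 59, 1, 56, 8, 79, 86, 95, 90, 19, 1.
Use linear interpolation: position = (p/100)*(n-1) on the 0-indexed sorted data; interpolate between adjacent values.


Sorted: 1, 1, 2, 3, 8, 16, 19, 19, 21, 35, 56, 59, 61, 79, 79, 81, 86, 87, 90, 95
n = 20
Index = 50/100 * 19 = 9.5000
Lower = data[9] = 35, Upper = data[10] = 56
P50 = 35 + 0.5000*(21) = 45.5000

P50 = 45.5000


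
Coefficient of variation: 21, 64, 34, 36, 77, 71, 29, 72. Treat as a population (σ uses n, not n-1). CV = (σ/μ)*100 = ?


Mean = 50.5000
SD = 21.1601
CV = (21.1601/50.5000)*100 = 41.9012%

CV = 41.9012%


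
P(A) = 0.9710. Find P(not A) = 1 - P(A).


P(not A) = 1 - 0.9710 = 0.0290

P(not A) = 0.0290


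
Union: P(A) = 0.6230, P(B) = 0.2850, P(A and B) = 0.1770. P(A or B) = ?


P(A∪B) = 0.6230 + 0.2850 - 0.1770
= 0.9080 - 0.1770
= 0.7310

P(A∪B) = 0.7310


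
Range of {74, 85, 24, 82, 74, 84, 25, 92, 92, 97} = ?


Max = 97, Min = 24
Range = 97 - 24 = 73

Range = 73


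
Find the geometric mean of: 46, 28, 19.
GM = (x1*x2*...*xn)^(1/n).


Product = 46 × 28 × 19 = 24472
GM = 24472^(1/3) = 29.0329

GM = 29.0329


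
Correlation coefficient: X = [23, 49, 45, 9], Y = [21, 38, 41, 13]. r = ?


Mean X = 31.5000, Mean Y = 28.2500
SD X = 16.332483, SD Y = 11.648498
Cov = 186.875000
r = 186.875000/(16.332483*11.648498) = 0.9823

r = 0.9823


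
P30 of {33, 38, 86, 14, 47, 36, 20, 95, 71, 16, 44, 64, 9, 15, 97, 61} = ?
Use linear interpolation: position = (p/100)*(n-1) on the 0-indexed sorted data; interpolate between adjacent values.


Sorted: 9, 14, 15, 16, 20, 33, 36, 38, 44, 47, 61, 64, 71, 86, 95, 97
n = 16
Index = 30/100 * 15 = 4.5000
Lower = data[4] = 20, Upper = data[5] = 33
P30 = 20 + 0.5000*(13) = 26.5000

P30 = 26.5000


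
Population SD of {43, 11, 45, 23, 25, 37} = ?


Mean = 30.6667
Variance = 145.8889
SD = sqrt(145.8889) = 12.0784

SD = 12.0784


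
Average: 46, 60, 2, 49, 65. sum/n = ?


Sum = 46 + 60 + 2 + 49 + 65 = 222
n = 5
Mean = 222/5 = 44.4000

Mean = 44.4000


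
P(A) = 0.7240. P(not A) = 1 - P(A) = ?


P(not A) = 1 - 0.7240 = 0.2760

P(not A) = 0.2760


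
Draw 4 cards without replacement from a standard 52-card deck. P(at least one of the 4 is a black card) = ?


P(at least one) = 1 - P(none)
P(none) = (26/52) × (25/51) × (24/50) × (23/49) = 0.055222
P(at least one) = 1 - 0.055222 = 0.9448

P = 0.9448


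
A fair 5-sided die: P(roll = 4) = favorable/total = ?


Favorable outcomes (roll = 4): 1
Total outcomes = 5
P = 1/5 = 0.2000

P = 0.2000


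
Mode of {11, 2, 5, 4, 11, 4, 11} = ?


Frequencies: 2:1, 4:2, 5:1, 11:3
Max frequency = 3
Mode = 11

Mode = 11


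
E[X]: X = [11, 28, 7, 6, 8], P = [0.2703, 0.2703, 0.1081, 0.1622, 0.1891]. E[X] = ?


E[X] = 11*0.2703 + 28*0.2703 + 7*0.1081 + 6*0.1622 + 8*0.1891
= 2.9733 + 7.5684 + 0.7567 + 0.9732 + 1.5128
= 13.7844

E[X] = 13.7844


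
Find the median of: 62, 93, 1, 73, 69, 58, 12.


Sorted: 1, 12, 58, 62, 69, 73, 93
n = 7 (odd)
Middle value = 62

Median = 62


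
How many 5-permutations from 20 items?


P(20,5) = 20!/15!
= 2432902008176640000/1307674368000
= 1860480

P(20,5) = 1860480


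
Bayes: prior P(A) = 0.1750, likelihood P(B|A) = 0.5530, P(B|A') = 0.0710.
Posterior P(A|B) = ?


P(B) = P(B|A)*P(A) + P(B|A')*P(A')
= 0.5530*0.1750 + 0.0710*0.8250
= 0.096775 + 0.058575 = 0.155350
P(A|B) = 0.096775/0.155350 = 0.6229

P(A|B) = 0.6229


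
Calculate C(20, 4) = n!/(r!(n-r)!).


C(20,4) = 20!/(4! × 16!)
= 2432902008176640000/(24 × 20922789888000)
= 4845

C(20,4) = 4845


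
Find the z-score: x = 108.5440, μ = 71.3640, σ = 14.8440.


z = (108.5440 - 71.3640)/14.8440
= 37.1800/14.8440
= 2.5047

z = 2.5047


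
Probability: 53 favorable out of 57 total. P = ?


P = 53/57 = 0.9298

P = 0.9298


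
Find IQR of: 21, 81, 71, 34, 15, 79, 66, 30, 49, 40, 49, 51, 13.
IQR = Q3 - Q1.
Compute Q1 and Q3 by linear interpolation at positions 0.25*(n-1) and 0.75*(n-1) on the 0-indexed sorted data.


Sorted: 13, 15, 21, 30, 34, 40, 49, 49, 51, 66, 71, 79, 81
Q1 (25th %ile) = 30.0000
Q3 (75th %ile) = 66.0000
IQR = 66.0000 - 30.0000 = 36.0000

IQR = 36.0000


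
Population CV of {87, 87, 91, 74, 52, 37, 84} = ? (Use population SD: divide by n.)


Mean = 73.1429
SD = 19.1791
CV = (19.1791/73.1429)*100 = 26.2214%

CV = 26.2214%


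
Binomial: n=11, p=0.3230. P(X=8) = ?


C(11,8) = 165
p^8 = 0.000118
(1-p)^3 = 0.310289
P = 165 * 0.000118 * 0.310289 = 0.0061

P(X=8) = 0.0061


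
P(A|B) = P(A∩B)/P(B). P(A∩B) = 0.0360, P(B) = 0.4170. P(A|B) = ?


P(A|B) = 0.0360/0.4170 = 0.0863

P(A|B) = 0.0863


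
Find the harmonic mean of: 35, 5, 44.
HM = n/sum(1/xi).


Sum of reciprocals = 1/35 + 1/5 + 1/44 = 0.251299
HM = 3/0.251299 = 11.9380

HM = 11.9380


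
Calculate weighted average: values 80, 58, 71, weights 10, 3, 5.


Numerator = 80*10 + 58*3 + 71*5 = 1329
Denominator = 10 + 3 + 5 = 18
WM = 1329/18 = 73.8333

WM = 73.8333


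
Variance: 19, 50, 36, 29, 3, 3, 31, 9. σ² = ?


Mean = 22.5000
Squared deviations: 12.2500, 756.2500, 182.2500, 42.2500, 380.2500, 380.2500, 72.2500, 182.2500
Sum = 2008.0000
Variance = 2008.0000/8 = 251.0000

Variance = 251.0000


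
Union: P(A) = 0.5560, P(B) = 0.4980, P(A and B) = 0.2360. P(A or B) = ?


P(A∪B) = 0.5560 + 0.4980 - 0.2360
= 1.0540 - 0.2360
= 0.8180

P(A∪B) = 0.8180


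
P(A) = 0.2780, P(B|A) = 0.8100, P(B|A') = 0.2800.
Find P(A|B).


P(B) = P(B|A)*P(A) + P(B|A')*P(A')
= 0.8100*0.2780 + 0.2800*0.7220
= 0.225180 + 0.202160 = 0.427340
P(A|B) = 0.225180/0.427340 = 0.5269

P(A|B) = 0.5269


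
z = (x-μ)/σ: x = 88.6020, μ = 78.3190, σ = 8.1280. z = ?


z = (88.6020 - 78.3190)/8.1280
= 10.2830/8.1280
= 1.2651

z = 1.2651


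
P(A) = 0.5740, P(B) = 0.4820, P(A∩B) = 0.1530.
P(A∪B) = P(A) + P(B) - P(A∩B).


P(A∪B) = 0.5740 + 0.4820 - 0.1530
= 1.0560 - 0.1530
= 0.9030

P(A∪B) = 0.9030


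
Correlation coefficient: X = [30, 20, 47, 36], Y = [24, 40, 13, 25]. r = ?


Mean X = 33.2500, Mean Y = 25.5000
SD X = 9.781999, SD Y = 9.604686
Cov = -90.125000
r = -90.125000/(9.781999*9.604686) = -0.9593

r = -0.9593


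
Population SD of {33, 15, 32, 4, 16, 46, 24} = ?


Mean = 24.2857
Variance = 167.6327
SD = sqrt(167.6327) = 12.9473

SD = 12.9473


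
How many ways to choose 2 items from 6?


C(6,2) = 6!/(2! × 4!)
= 720/(2 × 24)
= 15

C(6,2) = 15


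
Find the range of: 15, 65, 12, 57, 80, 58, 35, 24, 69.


Max = 80, Min = 12
Range = 80 - 12 = 68

Range = 68


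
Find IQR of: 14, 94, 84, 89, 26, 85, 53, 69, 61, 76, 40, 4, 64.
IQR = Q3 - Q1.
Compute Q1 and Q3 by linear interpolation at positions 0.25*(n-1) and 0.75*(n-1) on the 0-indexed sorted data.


Sorted: 4, 14, 26, 40, 53, 61, 64, 69, 76, 84, 85, 89, 94
Q1 (25th %ile) = 40.0000
Q3 (75th %ile) = 84.0000
IQR = 84.0000 - 40.0000 = 44.0000

IQR = 44.0000


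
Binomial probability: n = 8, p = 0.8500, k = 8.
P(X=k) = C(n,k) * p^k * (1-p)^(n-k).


C(8,8) = 1
p^8 = 0.272491
(1-p)^0 = 1.000000
P = 1 * 0.272491 * 1.000000 = 0.2725

P(X=8) = 0.2725


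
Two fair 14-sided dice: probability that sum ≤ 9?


Total outcomes = 14×14 = 196
Favorable (sum ≤ 9): 36
P = 36/196 = 0.1837

P = 0.1837


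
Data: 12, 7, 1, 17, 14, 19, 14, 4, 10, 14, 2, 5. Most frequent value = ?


Frequencies: 1:1, 2:1, 4:1, 5:1, 7:1, 10:1, 12:1, 14:3, 17:1, 19:1
Max frequency = 3
Mode = 14

Mode = 14


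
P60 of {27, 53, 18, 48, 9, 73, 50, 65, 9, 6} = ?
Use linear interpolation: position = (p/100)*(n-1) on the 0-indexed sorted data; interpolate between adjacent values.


Sorted: 6, 9, 9, 18, 27, 48, 50, 53, 65, 73
n = 10
Index = 60/100 * 9 = 5.4000
Lower = data[5] = 48, Upper = data[6] = 50
P60 = 48 + 0.4000*(2) = 48.8000

P60 = 48.8000


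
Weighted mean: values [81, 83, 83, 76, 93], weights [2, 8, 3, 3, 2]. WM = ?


Numerator = 81*2 + 83*8 + 83*3 + 76*3 + 93*2 = 1489
Denominator = 2 + 8 + 3 + 3 + 2 = 18
WM = 1489/18 = 82.7222

WM = 82.7222


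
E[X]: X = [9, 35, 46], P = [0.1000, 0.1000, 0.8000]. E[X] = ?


E[X] = 9*0.1000 + 35*0.1000 + 46*0.8000
= 0.9000 + 3.5000 + 36.8000
= 41.2000

E[X] = 41.2000


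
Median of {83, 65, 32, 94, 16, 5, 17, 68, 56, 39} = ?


Sorted: 5, 16, 17, 32, 39, 56, 65, 68, 83, 94
n = 10 (even)
Middle values: 39 and 56
Median = (39+56)/2 = 47.5000

Median = 47.5000


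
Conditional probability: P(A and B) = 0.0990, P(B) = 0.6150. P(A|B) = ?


P(A|B) = 0.0990/0.6150 = 0.1610

P(A|B) = 0.1610


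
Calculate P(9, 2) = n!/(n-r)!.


P(9,2) = 9!/7!
= 362880/5040
= 72

P(9,2) = 72


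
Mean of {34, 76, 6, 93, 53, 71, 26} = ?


Sum = 34 + 76 + 6 + 93 + 53 + 71 + 26 = 359
n = 7
Mean = 359/7 = 51.2857

Mean = 51.2857


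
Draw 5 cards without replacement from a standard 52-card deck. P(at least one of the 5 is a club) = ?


P(at least one) = 1 - P(none)
P(none) = (39/52) × (38/51) × (37/50) × (36/49) × (35/48) = 0.221534
P(at least one) = 1 - 0.221534 = 0.7785

P = 0.7785


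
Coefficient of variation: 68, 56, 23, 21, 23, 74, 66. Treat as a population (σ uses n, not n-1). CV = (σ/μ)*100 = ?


Mean = 47.2857
SD = 22.1663
CV = (22.1663/47.2857)*100 = 46.8775%

CV = 46.8775%


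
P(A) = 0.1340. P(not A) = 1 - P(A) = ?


P(not A) = 1 - 0.1340 = 0.8660

P(not A) = 0.8660


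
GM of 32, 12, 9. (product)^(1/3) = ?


Product = 32 × 12 × 9 = 3456
GM = 3456^(1/3) = 15.1191

GM = 15.1191


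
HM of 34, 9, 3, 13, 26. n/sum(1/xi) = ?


Sum of reciprocals = 1/34 + 1/9 + 1/3 + 1/13 + 1/26 = 0.589241
HM = 5/0.589241 = 8.4855

HM = 8.4855


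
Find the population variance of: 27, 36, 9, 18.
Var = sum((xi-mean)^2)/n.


Mean = 22.5000
Squared deviations: 20.2500, 182.2500, 182.2500, 20.2500
Sum = 405.0000
Variance = 405.0000/4 = 101.2500

Variance = 101.2500


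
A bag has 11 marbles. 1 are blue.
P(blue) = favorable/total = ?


P = 1/11 = 0.0909

P = 0.0909


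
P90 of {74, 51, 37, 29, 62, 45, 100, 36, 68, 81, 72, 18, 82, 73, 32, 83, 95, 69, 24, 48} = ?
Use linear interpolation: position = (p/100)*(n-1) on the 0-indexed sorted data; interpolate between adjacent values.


Sorted: 18, 24, 29, 32, 36, 37, 45, 48, 51, 62, 68, 69, 72, 73, 74, 81, 82, 83, 95, 100
n = 20
Index = 90/100 * 19 = 17.1000
Lower = data[17] = 83, Upper = data[18] = 95
P90 = 83 + 0.1000*(12) = 84.2000

P90 = 84.2000


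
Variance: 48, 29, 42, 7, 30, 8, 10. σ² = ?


Mean = 24.8571
Squared deviations: 535.5918, 17.1633, 293.8776, 318.8776, 26.4490, 284.1633, 220.7347
Sum = 1696.8571
Variance = 1696.8571/7 = 242.4082

Variance = 242.4082


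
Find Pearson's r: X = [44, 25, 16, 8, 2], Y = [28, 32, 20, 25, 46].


Mean X = 19.0000, Mean Y = 30.2000
SD X = 14.696938, SD Y = 8.818163
Cov = -45.000000
r = -45.000000/(14.696938*8.818163) = -0.3472

r = -0.3472


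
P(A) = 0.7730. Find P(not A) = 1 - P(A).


P(not A) = 1 - 0.7730 = 0.2270

P(not A) = 0.2270


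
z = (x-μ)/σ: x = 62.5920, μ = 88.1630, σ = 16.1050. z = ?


z = (62.5920 - 88.1630)/16.1050
= -25.5710/16.1050
= -1.5878

z = -1.5878


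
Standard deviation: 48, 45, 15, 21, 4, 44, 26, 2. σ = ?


Mean = 25.6250
Variance = 296.7344
SD = sqrt(296.7344) = 17.2260

SD = 17.2260


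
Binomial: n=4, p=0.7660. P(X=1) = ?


C(4,1) = 4
p^1 = 0.766000
(1-p)^3 = 0.012813
P = 4 * 0.766000 * 0.012813 = 0.0393

P(X=1) = 0.0393


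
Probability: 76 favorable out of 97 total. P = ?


P = 76/97 = 0.7835

P = 0.7835


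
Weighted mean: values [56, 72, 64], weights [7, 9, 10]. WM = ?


Numerator = 56*7 + 72*9 + 64*10 = 1680
Denominator = 7 + 9 + 10 = 26
WM = 1680/26 = 64.6154

WM = 64.6154


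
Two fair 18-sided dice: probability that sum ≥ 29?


Total outcomes = 18×18 = 324
Favorable (sum ≥ 29): 36
P = 36/324 = 0.1111

P = 0.1111


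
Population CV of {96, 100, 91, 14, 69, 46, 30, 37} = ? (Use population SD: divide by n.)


Mean = 60.3750
SD = 30.9796
CV = (30.9796/60.3750)*100 = 51.3119%

CV = 51.3119%


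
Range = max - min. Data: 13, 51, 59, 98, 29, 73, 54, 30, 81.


Max = 98, Min = 13
Range = 98 - 13 = 85

Range = 85


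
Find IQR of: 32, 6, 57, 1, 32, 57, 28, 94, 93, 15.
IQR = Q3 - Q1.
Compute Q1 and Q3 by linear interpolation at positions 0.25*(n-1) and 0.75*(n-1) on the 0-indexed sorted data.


Sorted: 1, 6, 15, 28, 32, 32, 57, 57, 93, 94
Q1 (25th %ile) = 18.2500
Q3 (75th %ile) = 57.0000
IQR = 57.0000 - 18.2500 = 38.7500

IQR = 38.7500


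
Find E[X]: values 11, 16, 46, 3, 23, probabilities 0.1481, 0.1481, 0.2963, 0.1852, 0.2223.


E[X] = 11*0.1481 + 16*0.1481 + 46*0.2963 + 3*0.1852 + 23*0.2223
= 1.6291 + 2.3696 + 13.6298 + 0.5556 + 5.1129
= 23.2970

E[X] = 23.2970


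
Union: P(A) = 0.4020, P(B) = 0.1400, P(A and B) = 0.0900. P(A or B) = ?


P(A∪B) = 0.4020 + 0.1400 - 0.0900
= 0.5420 - 0.0900
= 0.4520

P(A∪B) = 0.4520


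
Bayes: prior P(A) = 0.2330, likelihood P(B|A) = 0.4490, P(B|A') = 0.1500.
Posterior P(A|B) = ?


P(B) = P(B|A)*P(A) + P(B|A')*P(A')
= 0.4490*0.2330 + 0.1500*0.7670
= 0.104617 + 0.115050 = 0.219667
P(A|B) = 0.104617/0.219667 = 0.4763

P(A|B) = 0.4763


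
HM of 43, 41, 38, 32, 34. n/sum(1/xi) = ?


Sum of reciprocals = 1/43 + 1/41 + 1/38 + 1/32 + 1/34 = 0.134624
HM = 5/0.134624 = 37.1406

HM = 37.1406


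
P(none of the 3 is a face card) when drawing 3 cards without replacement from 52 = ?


P(no face cards) = (40/52) × (39/51) × (38/50)
= 0.4471

P = 0.4471


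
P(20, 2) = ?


P(20,2) = 20!/18!
= 2432902008176640000/6402373705728000
= 380

P(20,2) = 380


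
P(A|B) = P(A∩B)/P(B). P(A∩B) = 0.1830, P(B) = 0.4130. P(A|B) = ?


P(A|B) = 0.1830/0.4130 = 0.4431

P(A|B) = 0.4431


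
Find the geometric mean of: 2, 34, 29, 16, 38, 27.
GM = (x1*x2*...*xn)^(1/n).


Product = 2 × 34 × 29 × 16 × 38 × 27 = 32372352
GM = 32372352^(1/6) = 17.8524

GM = 17.8524


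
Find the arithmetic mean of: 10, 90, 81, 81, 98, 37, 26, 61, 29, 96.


Sum = 10 + 90 + 81 + 81 + 98 + 37 + 26 + 61 + 29 + 96 = 609
n = 10
Mean = 609/10 = 60.9000

Mean = 60.9000


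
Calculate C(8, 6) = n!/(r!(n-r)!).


C(8,6) = 8!/(6! × 2!)
= 40320/(720 × 2)
= 28

C(8,6) = 28


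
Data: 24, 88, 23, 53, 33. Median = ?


Sorted: 23, 24, 33, 53, 88
n = 5 (odd)
Middle value = 33

Median = 33


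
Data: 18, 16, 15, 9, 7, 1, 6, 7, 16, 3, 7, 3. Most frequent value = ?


Frequencies: 1:1, 3:2, 6:1, 7:3, 9:1, 15:1, 16:2, 18:1
Max frequency = 3
Mode = 7

Mode = 7


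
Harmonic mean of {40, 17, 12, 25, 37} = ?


Sum of reciprocals = 1/40 + 1/17 + 1/12 + 1/25 + 1/37 = 0.234184
HM = 5/0.234184 = 21.3507

HM = 21.3507


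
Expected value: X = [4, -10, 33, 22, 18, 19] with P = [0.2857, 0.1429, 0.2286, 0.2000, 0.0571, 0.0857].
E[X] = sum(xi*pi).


E[X] = 4*0.2857 - 10*0.1429 + 33*0.2286 + 22*0.2000 + 18*0.0571 + 19*0.0857
= 1.1428 - 1.4290 + 7.5438 + 4.4000 + 1.0278 + 1.6283
= 14.3137

E[X] = 14.3137


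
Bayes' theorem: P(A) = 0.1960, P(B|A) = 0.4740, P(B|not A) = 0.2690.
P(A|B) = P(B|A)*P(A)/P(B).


P(B) = P(B|A)*P(A) + P(B|A')*P(A')
= 0.4740*0.1960 + 0.2690*0.8040
= 0.092904 + 0.216276 = 0.309180
P(A|B) = 0.092904/0.309180 = 0.3005

P(A|B) = 0.3005


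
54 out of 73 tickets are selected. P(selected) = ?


P = 54/73 = 0.7397

P = 0.7397


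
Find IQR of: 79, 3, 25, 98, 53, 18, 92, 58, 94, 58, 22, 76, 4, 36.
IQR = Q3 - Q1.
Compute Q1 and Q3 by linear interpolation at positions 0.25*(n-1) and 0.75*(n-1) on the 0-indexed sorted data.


Sorted: 3, 4, 18, 22, 25, 36, 53, 58, 58, 76, 79, 92, 94, 98
Q1 (25th %ile) = 22.7500
Q3 (75th %ile) = 78.2500
IQR = 78.2500 - 22.7500 = 55.5000

IQR = 55.5000


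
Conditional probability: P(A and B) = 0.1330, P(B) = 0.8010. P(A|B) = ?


P(A|B) = 0.1330/0.8010 = 0.1660

P(A|B) = 0.1660


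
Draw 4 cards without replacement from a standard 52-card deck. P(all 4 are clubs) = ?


P(all clubs) = (13/52) × (12/51) × (11/50) × (10/49)
= 0.0026

P = 0.0026


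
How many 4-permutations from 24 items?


P(24,4) = 24!/20!
= 620448401733239439360000/2432902008176640000
= 255024

P(24,4) = 255024


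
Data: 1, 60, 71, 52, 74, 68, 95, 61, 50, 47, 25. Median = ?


Sorted: 1, 25, 47, 50, 52, 60, 61, 68, 71, 74, 95
n = 11 (odd)
Middle value = 60

Median = 60
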